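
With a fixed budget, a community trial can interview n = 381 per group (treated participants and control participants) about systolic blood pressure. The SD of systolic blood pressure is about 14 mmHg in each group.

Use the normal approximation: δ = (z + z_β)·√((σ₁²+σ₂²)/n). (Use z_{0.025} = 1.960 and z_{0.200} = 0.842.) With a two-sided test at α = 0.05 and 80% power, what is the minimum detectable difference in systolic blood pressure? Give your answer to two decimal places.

Minimum detectable difference ≈ 2.84 mmHg

δ = (z_{α/2} + z_β) · √((σ₁²+σ₂²)/n)
  = (1.960 + 0.842) · √(392/381)
  = 2.802 · √1.0289
  = 2.802 · 1.0143
  = 2.8422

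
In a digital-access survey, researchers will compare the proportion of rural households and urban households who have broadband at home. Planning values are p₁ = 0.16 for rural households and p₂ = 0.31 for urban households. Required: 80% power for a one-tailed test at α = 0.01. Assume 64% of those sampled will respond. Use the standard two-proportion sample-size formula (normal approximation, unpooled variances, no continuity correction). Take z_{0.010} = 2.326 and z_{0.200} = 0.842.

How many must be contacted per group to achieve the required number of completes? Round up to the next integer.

n = (z_α + z_β)² · [p₁(1−p₁) + p₂(1−p₂)] / (p₁ − p₂)²
  = (2.326 + 0.842)² · (0.16·0.84 + 0.31·0.69) / (-0.15)²
  = (3.168)² · (0.1344 + 0.2139) / 0.0225
  = 10.0362 · 0.3483 / 0.0225
  = 155.36
Adjust for 64% response: 155.36 / 0.64 = 242.75.
Round up → n = 243 per group.

n = 243 per group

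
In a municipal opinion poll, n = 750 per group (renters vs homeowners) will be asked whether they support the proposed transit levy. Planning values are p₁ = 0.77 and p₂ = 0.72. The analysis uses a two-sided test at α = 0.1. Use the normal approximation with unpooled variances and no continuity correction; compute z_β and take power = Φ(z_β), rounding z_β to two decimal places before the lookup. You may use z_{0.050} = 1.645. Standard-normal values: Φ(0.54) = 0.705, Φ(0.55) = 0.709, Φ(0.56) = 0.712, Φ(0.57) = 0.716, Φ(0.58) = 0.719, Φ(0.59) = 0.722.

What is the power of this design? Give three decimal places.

Power ≈ 0.719

z_β = |p₁−p₂|·√(n/[p₁q₁+p₂q₂]) − z_{α/2}
    = 0.05 · √(750/0.3787) − 1.645
    = 0.05 · 44.5024 − 1.645
    = 2.2251 − 1.645 = 0.5801 → 0.58
Power = Φ(0.58) = 0.719.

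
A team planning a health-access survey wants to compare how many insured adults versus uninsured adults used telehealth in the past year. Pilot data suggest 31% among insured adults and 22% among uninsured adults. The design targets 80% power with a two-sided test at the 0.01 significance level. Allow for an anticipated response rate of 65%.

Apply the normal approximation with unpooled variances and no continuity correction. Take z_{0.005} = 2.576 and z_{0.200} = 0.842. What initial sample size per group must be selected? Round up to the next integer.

n = 856 per group

n = (z_{α/2} + z_β)² · [p₁(1−p₁) + p₂(1−p₂)] / (p₁ − p₂)²
  = (2.576 + 0.842)² · (0.31·0.69 + 0.22·0.78) / (0.09)²
  = (3.418)² · (0.2139 + 0.1716) / 0.0081
  = 11.6827 · 0.3855 / 0.0081
  = 556.01
Adjust for 65% response: 556.01 / 0.65 = 855.40.
Round up → n = 856 per group.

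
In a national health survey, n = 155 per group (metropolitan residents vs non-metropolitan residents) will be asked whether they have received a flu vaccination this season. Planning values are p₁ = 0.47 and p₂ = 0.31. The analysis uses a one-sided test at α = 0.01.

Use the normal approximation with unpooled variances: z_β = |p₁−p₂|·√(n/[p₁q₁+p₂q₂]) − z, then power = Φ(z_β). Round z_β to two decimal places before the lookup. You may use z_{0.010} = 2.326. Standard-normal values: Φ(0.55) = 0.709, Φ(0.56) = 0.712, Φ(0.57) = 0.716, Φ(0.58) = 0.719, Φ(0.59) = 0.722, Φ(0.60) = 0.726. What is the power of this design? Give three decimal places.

z_β = |p₁−p₂|·√(n/[p₁q₁+p₂q₂]) − z_α
    = 0.16 · √(155/0.4630) − 2.326
    = 0.16 · 18.2968 − 2.326
    = 2.9275 − 2.326 = 0.6015 → 0.60
Power = Φ(0.60) = 0.726.

Power ≈ 0.726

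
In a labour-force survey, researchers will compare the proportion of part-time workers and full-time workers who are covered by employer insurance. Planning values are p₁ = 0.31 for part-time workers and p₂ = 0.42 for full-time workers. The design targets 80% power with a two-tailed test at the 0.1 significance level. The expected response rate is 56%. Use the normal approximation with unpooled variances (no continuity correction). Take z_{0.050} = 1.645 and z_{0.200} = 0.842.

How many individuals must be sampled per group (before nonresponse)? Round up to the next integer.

n = 418 per group

n = (z_{α/2} + z_β)² · [p₁(1−p₁) + p₂(1−p₂)] / (p₁ − p₂)²
  = (1.645 + 0.842)² · (0.31·0.69 + 0.42·0.58) / (-0.11)²
  = (2.487)² · (0.2139 + 0.2436) / 0.0121
  = 6.1852 · 0.4575 / 0.0121
  = 233.86
Adjust for 56% response: 233.86 / 0.56 = 417.61.
Round up → n = 418 per group.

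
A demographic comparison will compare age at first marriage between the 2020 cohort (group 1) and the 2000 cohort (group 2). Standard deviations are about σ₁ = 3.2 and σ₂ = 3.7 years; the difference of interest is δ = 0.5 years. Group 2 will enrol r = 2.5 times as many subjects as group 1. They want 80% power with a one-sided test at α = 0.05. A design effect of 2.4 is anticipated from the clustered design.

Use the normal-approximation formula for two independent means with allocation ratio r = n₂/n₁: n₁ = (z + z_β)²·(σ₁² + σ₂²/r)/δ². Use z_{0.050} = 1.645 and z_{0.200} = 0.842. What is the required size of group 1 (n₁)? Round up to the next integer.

n₁ = (z_α + z_β)² · (σ₁² + σ₂²/r) / δ²
   = (1.645 + 0.842)² · (3.2² + 3.7²/2.5) / 0.5²
   = 6.1852 · (10.24 + 5.476) / 0.25
   = 6.1852 · 15.716 / 0.25
   = 388.82
Design effect: 2.4 × 388.82 = 933.18.
Round up → n₁ = 934; n₂ = r·n₁ = 2.5 × 934 = 2335.

n₁ = 934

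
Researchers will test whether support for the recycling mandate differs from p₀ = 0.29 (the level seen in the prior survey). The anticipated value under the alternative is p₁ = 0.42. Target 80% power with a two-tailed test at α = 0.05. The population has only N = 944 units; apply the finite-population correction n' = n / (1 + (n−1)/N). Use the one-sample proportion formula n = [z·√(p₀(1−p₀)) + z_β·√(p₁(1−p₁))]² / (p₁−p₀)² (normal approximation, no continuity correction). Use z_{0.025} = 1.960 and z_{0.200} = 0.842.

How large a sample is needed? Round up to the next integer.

n = [z_{α/2}·√(p₀q₀) + z_β·√(p₁q₁)]² / (p₁ − p₀)²
  = [1.960·√(0.29·0.71) + 0.842·√(0.42·0.58)]² / (0.13)²
  = [1.960·0.4538 + 0.842·0.4936]² / 0.0169
  = [1.3049]² / 0.0169
  = 100.76
Finite-population correction (N = 944): 100.76 / (1 + (100.76 − 1)/944) = 91.13.
Round up → n = 92.

n = 92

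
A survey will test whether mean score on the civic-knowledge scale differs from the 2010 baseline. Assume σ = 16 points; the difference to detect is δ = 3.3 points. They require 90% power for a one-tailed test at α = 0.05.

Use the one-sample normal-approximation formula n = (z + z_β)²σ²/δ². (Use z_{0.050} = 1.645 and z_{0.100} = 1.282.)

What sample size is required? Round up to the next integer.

n = (z_α + z_β)² · σ² / δ²
  = (1.645 + 1.282)² · 16² / 3.3²
  = 8.5673 · 256 / 10.89
  = 201.40
Round up → n = 202.

n = 202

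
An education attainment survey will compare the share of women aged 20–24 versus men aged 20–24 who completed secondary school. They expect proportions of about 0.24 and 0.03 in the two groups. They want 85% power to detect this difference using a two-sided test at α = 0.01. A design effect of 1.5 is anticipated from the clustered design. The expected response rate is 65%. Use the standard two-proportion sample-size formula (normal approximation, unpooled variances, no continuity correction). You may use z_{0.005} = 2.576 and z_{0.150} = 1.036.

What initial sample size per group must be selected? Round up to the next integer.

n = (z_{α/2} + z_β)² · [p₁(1−p₁) + p₂(1−p₂)] / (p₁ − p₂)²
  = (2.576 + 1.036)² · (0.24·0.76 + 0.03·0.97) / (0.21)²
  = (3.612)² · (0.1824 + 0.0291) / 0.0441
  = 13.0465 · 0.2115 / 0.0441
  = 62.57
Design effect: 1.5 × 62.57 = 93.86.
Adjust for 65% response: 93.86 / 0.65 = 144.39.
Round up → n = 145 per group.

n = 145 per group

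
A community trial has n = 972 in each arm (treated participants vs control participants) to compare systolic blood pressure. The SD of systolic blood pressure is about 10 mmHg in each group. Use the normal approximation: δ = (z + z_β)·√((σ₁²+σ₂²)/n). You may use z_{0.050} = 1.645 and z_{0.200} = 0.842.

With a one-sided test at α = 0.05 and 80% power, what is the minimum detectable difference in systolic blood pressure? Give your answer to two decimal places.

δ = (z_α + z_β) · √((σ₁²+σ₂²)/n)
  = (1.645 + 0.842) · √(200/972)
  = 2.487 · √0.20576
  = 2.487 · 0.4536
  = 1.1281

Minimum detectable difference ≈ 1.13 mmHg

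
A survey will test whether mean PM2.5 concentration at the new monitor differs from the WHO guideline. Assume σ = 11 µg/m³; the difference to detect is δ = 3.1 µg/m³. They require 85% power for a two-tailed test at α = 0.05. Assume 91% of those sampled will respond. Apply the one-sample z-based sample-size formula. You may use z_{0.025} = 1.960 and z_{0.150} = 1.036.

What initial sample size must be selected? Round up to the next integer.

n = 125

n = (z_{α/2} + z_β)² · σ² / δ²
  = (1.960 + 1.036)² · 11² / 3.1²
  = 8.9760 · 121 / 9.61
  = 113.02
Adjust for 91% response: 113.02 / 0.91 = 124.20.
Round up → n = 125.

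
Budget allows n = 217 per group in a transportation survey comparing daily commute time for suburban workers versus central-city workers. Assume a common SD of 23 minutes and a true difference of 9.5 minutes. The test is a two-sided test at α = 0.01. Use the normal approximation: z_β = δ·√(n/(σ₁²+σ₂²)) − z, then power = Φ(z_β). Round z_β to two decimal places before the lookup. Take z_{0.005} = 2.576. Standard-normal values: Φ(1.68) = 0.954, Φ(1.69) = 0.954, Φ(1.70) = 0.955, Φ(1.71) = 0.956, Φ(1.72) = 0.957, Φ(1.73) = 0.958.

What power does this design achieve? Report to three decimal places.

Power ≈ 0.958

z_β = δ·√(n/(σ₁²+σ₂²)) − z_{α/2}
    = 9.5 · √(217/1058) − 2.576
    = 9.5 · 0.45288 − 2.576
    = 4.3024 − 2.576 = 1.7264 → 1.73
Power = Φ(1.73) = 0.958.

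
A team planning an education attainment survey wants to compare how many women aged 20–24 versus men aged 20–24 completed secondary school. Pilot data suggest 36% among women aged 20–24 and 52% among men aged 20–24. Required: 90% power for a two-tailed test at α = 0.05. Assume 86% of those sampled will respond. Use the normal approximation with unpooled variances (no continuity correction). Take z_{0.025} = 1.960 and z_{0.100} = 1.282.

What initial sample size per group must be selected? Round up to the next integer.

n = 230 per group

n = (z_{α/2} + z_β)² · [p₁(1−p₁) + p₂(1−p₂)] / (p₁ − p₂)²
  = (1.960 + 1.282)² · (0.36·0.64 + 0.52·0.48) / (-0.16)²
  = (3.242)² · (0.2304 + 0.2496) / 0.0256
  = 10.5106 · 0.4800 / 0.0256
  = 197.07
Adjust for 86% response: 197.07 / 0.86 = 229.15.
Round up → n = 230 per group.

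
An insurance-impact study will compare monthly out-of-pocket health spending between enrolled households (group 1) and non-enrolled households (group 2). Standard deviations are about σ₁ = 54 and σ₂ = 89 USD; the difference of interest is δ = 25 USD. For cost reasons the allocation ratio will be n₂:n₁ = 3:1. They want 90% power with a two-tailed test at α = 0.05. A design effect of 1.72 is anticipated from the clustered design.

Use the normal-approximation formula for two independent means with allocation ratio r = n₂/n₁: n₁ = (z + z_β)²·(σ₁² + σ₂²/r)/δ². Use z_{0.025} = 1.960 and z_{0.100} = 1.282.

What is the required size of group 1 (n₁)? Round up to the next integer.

n₁ = (z_{α/2} + z_β)² · (σ₁² + σ₂²/r) / δ²
   = (1.960 + 1.282)² · (54² + 89²/3) / 25²
   = 10.5106 · (2916 + 2640.3) / 625
   = 10.5106 · 5556.3 / 625
   = 93.44
Design effect: 1.72 × 93.44 = 160.72.
Round up → n₁ = 161; n₂ = r·n₁ = 3 × 161 = 483.

n₁ = 161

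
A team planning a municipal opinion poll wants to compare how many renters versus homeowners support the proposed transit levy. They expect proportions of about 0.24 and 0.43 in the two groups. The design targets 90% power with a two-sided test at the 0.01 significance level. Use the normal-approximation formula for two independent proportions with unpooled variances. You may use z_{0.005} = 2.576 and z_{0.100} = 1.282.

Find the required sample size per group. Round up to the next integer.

n = 177 per group

n = (z_{α/2} + z_β)² · [p₁(1−p₁) + p₂(1−p₂)] / (p₁ − p₂)²
  = (2.576 + 1.282)² · (0.24·0.76 + 0.43·0.57) / (-0.19)²
  = (3.858)² · (0.1824 + 0.2451) / 0.0361
  = 14.8842 · 0.4275 / 0.0361
  = 176.26
Round up → n = 177 per group.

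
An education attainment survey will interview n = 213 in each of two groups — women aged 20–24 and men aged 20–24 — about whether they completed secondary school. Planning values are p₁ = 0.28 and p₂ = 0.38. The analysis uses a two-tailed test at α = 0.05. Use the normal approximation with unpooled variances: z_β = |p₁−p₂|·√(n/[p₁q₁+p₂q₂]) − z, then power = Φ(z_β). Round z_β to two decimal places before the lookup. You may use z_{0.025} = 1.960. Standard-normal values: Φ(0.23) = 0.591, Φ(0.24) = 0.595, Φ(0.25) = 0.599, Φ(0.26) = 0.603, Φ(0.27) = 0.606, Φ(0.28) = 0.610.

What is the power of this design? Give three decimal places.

Power ≈ 0.599

z_β = |p₁−p₂|·√(n/[p₁q₁+p₂q₂]) − z_{α/2}
    = 0.10 · √(213/0.4372) − 1.960
    = 0.10 · 22.0724 − 1.960
    = 2.2072 − 1.960 = 0.2472 → 0.25
Power = Φ(0.25) = 0.599.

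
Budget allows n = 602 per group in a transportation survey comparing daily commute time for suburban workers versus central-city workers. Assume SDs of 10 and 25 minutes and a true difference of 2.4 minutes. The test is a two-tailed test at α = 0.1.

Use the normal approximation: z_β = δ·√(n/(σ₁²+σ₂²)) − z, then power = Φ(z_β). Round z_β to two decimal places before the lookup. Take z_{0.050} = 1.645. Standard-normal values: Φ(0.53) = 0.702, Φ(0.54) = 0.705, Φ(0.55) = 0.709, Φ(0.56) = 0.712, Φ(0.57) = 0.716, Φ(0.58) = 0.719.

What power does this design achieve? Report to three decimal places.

z_β = δ·√(n/(σ₁²+σ₂²)) − z_{α/2}
    = 2.4 · √(602/725) − 1.645
    = 2.4 · 0.91123 − 1.645
    = 2.1870 − 1.645 = 0.5420 → 0.54
Power = Φ(0.54) = 0.705.

Power ≈ 0.705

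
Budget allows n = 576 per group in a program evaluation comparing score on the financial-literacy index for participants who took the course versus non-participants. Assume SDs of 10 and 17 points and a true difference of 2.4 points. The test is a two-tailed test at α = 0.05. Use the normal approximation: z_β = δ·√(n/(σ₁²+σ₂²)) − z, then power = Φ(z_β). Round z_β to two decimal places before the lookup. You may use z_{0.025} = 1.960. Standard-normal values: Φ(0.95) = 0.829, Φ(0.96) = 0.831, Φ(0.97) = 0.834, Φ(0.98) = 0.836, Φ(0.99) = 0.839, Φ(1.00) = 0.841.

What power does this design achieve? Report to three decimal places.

Power ≈ 0.831

z_β = δ·√(n/(σ₁²+σ₂²)) − z_{α/2}
    = 2.4 · √(576/389) − 1.960
    = 2.4 · 1.21685 − 1.960
    = 2.9204 − 1.960 = 0.9604 → 0.96
Power = Φ(0.96) = 0.831.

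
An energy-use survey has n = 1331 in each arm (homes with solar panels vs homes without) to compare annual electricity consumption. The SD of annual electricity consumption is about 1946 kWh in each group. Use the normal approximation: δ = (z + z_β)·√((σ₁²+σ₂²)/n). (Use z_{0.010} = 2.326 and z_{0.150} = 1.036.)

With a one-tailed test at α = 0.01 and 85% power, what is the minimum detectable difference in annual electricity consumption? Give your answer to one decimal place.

δ = (z_α + z_β) · √((σ₁²+σ₂²)/n)
  = (2.326 + 1.036) · √(7573832/1331)
  = 3.362 · √5690.3
  = 3.362 · 75.4343
  = 253.6101

Minimum detectable difference ≈ 253.6 kWh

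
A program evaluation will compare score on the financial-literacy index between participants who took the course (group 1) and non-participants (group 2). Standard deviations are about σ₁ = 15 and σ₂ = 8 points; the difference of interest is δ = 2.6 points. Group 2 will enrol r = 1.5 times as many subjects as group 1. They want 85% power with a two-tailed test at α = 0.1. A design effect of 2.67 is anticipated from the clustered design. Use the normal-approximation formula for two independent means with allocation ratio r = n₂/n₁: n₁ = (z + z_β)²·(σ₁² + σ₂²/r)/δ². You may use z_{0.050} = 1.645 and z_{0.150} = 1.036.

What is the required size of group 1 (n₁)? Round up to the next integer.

n₁ = (z_{α/2} + z_β)² · (σ₁² + σ₂²/r) / δ²
   = (1.645 + 1.036)² · (15² + 8²/1.5) / 2.6²
   = 7.1878 · (225 + 42.6667) / 6.76
   = 7.1878 · 267.6667 / 6.76
   = 284.60
Design effect: 2.67 × 284.60 = 759.89.
Round up → n₁ = 760; n₂ = r·n₁ = 1.5 × 760 = 1140.

n₁ = 760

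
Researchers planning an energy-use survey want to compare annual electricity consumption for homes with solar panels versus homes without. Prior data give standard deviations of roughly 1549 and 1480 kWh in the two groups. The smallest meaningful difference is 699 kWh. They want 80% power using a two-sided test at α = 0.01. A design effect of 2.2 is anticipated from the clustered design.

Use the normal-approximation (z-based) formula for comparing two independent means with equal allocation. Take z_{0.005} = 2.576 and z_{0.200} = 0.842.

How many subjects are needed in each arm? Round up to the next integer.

n = (z_{α/2} + z_β)² · (σ₁² + σ₂²) / δ²
  = (2.576 + 0.842)² · (1549² + 1480² = 4589801) / 699²
  = 11.6827 · 4589801 / 488601
  = 109.74
Design effect: 2.2 × 109.74 = 241.44.
Round up → n = 242 per group.

n = 242 per group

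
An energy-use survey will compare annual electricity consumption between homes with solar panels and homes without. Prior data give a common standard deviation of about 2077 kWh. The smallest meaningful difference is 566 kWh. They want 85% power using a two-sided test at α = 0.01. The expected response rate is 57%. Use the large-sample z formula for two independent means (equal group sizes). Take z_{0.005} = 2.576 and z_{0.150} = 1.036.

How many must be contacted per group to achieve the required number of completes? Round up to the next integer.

n = (z_{α/2} + z_β)² · (σ₁² + σ₂²) / δ²
  = (2.576 + 1.036)² · (2·2077² = 8627858) / 566²
  = 13.0465 · 8627858 / 320356
  = 351.37
Adjust for 57% response: 351.37 / 0.57 = 616.44.
Round up → n = 617 per group.

n = 617 per group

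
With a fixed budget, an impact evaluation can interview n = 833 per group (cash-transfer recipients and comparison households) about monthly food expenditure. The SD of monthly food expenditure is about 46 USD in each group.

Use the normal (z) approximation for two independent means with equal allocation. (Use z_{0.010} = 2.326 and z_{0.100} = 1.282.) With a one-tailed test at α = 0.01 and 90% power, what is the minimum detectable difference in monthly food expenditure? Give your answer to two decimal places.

δ = (z_α + z_β) · √((σ₁²+σ₂²)/n)
  = (2.326 + 1.282) · √(4232/833)
  = 3.608 · √5.0804
  = 3.608 · 2.2540
  = 8.1324

Minimum detectable difference ≈ 8.13 USD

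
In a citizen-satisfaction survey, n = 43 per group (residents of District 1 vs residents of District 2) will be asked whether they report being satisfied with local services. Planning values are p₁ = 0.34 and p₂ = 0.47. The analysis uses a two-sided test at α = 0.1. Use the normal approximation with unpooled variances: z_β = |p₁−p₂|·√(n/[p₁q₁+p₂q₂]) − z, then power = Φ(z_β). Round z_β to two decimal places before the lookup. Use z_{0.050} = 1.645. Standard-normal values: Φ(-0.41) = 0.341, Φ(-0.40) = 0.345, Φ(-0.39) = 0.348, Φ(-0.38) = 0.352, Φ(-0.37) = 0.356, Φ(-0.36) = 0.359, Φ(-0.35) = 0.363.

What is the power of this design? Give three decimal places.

z_β = |p₁−p₂|·√(n/[p₁q₁+p₂q₂]) − z_{α/2}
    = 0.13 · √(43/0.4735) − 1.645
    = 0.13 · 9.5296 − 1.645
    = 1.2388 − 1.645 = -0.4062 → -0.41
Power = Φ(-0.41) = 0.341.

Power ≈ 0.341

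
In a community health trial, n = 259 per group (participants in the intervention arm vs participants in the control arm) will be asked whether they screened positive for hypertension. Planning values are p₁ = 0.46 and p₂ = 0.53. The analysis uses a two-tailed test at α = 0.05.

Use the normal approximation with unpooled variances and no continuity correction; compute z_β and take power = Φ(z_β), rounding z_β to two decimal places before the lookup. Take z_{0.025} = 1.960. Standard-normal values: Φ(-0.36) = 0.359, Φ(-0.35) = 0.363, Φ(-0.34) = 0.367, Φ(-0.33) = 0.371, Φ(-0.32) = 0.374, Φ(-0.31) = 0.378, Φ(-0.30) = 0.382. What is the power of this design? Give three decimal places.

z_β = |p₁−p₂|·√(n/[p₁q₁+p₂q₂]) − z_{α/2}
    = 0.07 · √(259/0.4975) − 1.960
    = 0.07 · 22.8167 − 1.960
    = 1.5972 − 1.960 = -0.3628 → -0.36
Power = Φ(-0.36) = 0.359.

Power ≈ 0.359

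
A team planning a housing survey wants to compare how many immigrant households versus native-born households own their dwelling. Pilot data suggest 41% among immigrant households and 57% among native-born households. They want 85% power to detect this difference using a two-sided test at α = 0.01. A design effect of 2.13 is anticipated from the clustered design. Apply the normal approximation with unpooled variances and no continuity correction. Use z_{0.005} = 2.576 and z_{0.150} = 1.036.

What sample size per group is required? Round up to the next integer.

n = 529 per group

n = (z_{α/2} + z_β)² · [p₁(1−p₁) + p₂(1−p₂)] / (p₁ − p₂)²
  = (2.576 + 1.036)² · (0.41·0.59 + 0.57·0.43) / (-0.16)²
  = (3.612)² · (0.2419 + 0.2451) / 0.0256
  = 13.0465 · 0.4870 / 0.0256
  = 248.19
Design effect: 2.13 × 248.19 = 528.64.
Round up → n = 529 per group.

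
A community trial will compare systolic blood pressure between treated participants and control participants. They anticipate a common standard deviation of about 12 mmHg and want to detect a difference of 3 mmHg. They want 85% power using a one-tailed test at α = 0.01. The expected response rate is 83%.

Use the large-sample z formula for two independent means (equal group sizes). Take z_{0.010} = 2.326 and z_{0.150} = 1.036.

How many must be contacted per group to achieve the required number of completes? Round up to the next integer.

n = (z_α + z_β)² · (σ₁² + σ₂²) / δ²
  = (2.326 + 1.036)² · (2·12² = 288) / 3²
  = 11.3030 · 288 / 9
  = 361.70
Adjust for 83% response: 361.70 / 0.83 = 435.78.
Round up → n = 436 per group.

n = 436 per group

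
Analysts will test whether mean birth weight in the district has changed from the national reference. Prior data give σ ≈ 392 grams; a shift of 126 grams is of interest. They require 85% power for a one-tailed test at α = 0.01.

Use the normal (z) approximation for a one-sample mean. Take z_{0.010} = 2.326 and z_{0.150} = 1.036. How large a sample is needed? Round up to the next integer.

n = (z_α + z_β)² · σ² / δ²
  = (2.326 + 1.036)² · 392² / 126²
  = 11.3030 · 153664 / 15876
  = 109.40
Round up → n = 110.

n = 110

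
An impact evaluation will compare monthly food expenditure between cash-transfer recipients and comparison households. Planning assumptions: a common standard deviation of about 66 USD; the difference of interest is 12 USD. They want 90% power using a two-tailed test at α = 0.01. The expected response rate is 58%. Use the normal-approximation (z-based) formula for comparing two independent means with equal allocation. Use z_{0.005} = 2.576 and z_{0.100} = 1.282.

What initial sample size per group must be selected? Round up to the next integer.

n = 1553 per group

n = (z_{α/2} + z_β)² · (σ₁² + σ₂²) / δ²
  = (2.576 + 1.282)² · (2·66² = 8712) / 12²
  = 14.8842 · 8712 / 144
  = 900.49
Adjust for 58% response: 900.49 / 0.58 = 1552.57.
Round up → n = 1553 per group.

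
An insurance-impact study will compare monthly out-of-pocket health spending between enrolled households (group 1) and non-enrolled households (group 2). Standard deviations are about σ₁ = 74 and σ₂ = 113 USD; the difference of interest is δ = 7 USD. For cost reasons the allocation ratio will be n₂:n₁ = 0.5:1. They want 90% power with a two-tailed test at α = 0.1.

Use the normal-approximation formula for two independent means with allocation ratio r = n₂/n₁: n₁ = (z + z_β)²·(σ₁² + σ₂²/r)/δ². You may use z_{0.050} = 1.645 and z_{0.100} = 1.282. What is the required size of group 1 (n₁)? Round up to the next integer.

n₁ = (z_{α/2} + z_β)² · (σ₁² + σ₂²/r) / δ²
   = (1.645 + 1.282)² · (74² + 113²/0.5) / 7²
   = 8.5673 · (5476 + 25538) / 49
   = 8.5673 · 31014 / 49
   = 5422.59
Round up → n₁ = 5423; n₂ = r·n₁ = 0.5 × 5423 = 2712.

n₁ = 5423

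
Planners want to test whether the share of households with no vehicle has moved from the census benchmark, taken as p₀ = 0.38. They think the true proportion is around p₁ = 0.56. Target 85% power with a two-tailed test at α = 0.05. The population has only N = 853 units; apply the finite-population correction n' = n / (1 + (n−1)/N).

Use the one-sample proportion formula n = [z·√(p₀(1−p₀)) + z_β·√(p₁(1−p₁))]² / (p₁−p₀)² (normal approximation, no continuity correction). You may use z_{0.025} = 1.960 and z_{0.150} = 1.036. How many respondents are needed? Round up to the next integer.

n = 62

n = [z_{α/2}·√(p₀q₀) + z_β·√(p₁q₁)]² / (p₁ − p₀)²
  = [1.960·√(0.38·0.62) + 1.036·√(0.56·0.44)]² / (0.18)²
  = [1.960·0.4854 + 1.036·0.4964]² / 0.0324
  = [1.4656]² / 0.0324
  = 66.30
Finite-population correction (N = 853): 66.30 / (1 + (66.30 − 1)/853) = 61.58.
Round up → n = 62.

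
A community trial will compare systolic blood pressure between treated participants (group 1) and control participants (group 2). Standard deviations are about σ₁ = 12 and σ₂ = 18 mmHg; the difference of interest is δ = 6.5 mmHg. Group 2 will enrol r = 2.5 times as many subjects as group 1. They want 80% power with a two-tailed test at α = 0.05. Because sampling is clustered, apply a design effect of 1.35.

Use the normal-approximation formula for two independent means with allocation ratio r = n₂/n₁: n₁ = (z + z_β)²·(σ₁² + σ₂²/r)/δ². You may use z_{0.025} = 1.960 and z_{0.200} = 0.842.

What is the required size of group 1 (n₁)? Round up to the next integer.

n₁ = (z_{α/2} + z_β)² · (σ₁² + σ₂²/r) / δ²
   = (1.960 + 0.842)² · (12² + 18²/2.5) / 6.5²
   = 7.8512 · (144 + 129.6) / 42.25
   = 7.8512 · 273.6 / 42.25
   = 50.84
Design effect: 1.35 × 50.84 = 68.64.
Round up → n₁ = 69; n₂ = r·n₁ = 2.5 × 69 = 173.

n₁ = 69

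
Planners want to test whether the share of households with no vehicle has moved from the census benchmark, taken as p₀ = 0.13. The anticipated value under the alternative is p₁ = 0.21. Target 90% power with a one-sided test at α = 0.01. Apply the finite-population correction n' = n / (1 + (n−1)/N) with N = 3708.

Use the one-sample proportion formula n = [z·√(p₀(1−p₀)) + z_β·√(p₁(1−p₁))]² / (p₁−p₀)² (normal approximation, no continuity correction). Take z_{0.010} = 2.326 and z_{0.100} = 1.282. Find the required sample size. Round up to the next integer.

n = 249

n = [z_α·√(p₀q₀) + z_β·√(p₁q₁)]² / (p₁ − p₀)²
  = [2.326·√(0.13·0.87) + 1.282·√(0.21·0.79)]² / (0.08)²
  = [2.326·0.3363 + 1.282·0.4073]² / 0.0064
  = [1.3044]² / 0.0064
  = 265.86
Finite-population correction (N = 3708): 265.86 / (1 + (265.86 − 1)/3708) = 248.13.
Round up → n = 249.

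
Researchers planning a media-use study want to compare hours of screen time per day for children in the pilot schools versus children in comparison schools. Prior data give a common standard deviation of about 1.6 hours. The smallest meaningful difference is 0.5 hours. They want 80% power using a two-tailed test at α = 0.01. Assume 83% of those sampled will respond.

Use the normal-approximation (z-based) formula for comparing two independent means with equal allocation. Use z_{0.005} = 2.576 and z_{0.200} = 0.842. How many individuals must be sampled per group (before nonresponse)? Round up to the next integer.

n = 289 per group

n = (z_{α/2} + z_β)² · (σ₁² + σ₂²) / δ²
  = (2.576 + 0.842)² · (2·1.6² = 5.12) / 0.5²
  = 11.6827 · 5.12 / 0.25
  = 239.26
Adjust for 83% response: 239.26 / 0.83 = 288.27.
Round up → n = 289 per group.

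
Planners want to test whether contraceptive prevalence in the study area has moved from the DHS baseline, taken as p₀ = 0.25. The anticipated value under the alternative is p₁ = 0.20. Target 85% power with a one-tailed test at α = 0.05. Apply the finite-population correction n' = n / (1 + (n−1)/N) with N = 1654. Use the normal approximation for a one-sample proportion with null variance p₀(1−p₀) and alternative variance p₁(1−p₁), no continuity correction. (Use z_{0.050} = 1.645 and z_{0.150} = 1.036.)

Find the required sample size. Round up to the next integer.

n = [z_α·√(p₀q₀) + z_β·√(p₁q₁)]² / (p₁ − p₀)²
  = [1.645·√(0.25·0.75) + 1.036·√(0.20·0.80)]² / (-0.05)²
  = [1.645·0.4330 + 1.036·0.4000]² / 0.0025
  = [1.1267]² / 0.0025
  = 507.79
Finite-population correction (N = 1654): 507.79 / (1 + (507.79 − 1)/1654) = 388.69.
Round up → n = 389.

n = 389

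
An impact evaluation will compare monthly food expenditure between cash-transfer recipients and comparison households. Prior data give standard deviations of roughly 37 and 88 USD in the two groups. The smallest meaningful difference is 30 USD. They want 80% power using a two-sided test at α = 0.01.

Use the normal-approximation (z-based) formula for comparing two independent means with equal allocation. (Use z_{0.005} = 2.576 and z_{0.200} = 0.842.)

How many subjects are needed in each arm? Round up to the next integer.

n = 119 per group

n = (z_{α/2} + z_β)² · (σ₁² + σ₂²) / δ²
  = (2.576 + 0.842)² · (37² + 88² = 9113) / 30²
  = 11.6827 · 9113 / 900
  = 118.29
Round up → n = 119 per group.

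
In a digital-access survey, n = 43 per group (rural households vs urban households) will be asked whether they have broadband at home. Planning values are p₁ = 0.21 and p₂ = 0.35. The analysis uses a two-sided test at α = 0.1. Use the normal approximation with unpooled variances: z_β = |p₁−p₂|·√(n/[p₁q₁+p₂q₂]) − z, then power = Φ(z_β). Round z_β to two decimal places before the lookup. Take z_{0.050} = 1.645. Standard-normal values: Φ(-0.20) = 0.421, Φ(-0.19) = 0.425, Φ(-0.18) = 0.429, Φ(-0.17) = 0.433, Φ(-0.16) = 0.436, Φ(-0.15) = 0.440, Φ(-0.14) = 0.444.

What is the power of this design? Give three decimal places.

Power ≈ 0.429

z_β = |p₁−p₂|·√(n/[p₁q₁+p₂q₂]) − z_{α/2}
    = 0.14 · √(43/0.3934) − 1.645
    = 0.14 · 10.4548 − 1.645
    = 1.4637 − 1.645 = -0.1813 → -0.18
Power = Φ(-0.18) = 0.429.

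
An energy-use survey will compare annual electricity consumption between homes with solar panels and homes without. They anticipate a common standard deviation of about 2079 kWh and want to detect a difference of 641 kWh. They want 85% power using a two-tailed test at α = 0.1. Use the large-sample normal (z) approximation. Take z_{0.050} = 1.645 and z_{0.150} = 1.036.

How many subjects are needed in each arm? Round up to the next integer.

n = 152 per group

n = (z_{α/2} + z_β)² · (σ₁² + σ₂²) / δ²
  = (1.645 + 1.036)² · (2·2079² = 8644482) / 641²
  = 7.1878 · 8644482 / 410881
  = 151.22
Round up → n = 152 per group.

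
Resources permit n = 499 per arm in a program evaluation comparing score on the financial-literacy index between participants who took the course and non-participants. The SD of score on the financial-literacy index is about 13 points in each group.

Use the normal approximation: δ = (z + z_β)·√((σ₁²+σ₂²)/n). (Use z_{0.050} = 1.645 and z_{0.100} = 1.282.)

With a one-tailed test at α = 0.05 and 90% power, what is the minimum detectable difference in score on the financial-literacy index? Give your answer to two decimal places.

δ = (z_α + z_β) · √((σ₁²+σ₂²)/n)
  = (1.645 + 1.282) · √(338/499)
  = 2.927 · √0.67735
  = 2.927 · 0.8230
  = 2.4090

Minimum detectable difference ≈ 2.41 points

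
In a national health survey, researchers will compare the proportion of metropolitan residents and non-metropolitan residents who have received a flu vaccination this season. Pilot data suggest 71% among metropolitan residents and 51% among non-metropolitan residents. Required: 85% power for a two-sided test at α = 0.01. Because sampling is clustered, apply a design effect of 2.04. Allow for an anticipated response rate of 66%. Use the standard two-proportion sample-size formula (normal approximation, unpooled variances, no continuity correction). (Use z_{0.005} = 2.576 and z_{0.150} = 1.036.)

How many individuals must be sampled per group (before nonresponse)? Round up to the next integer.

n = 460 per group

n = (z_{α/2} + z_β)² · [p₁(1−p₁) + p₂(1−p₂)] / (p₁ − p₂)²
  = (2.576 + 1.036)² · (0.71·0.29 + 0.51·0.49) / (0.20)²
  = (3.612)² · (0.2059 + 0.2499) / 0.0400
  = 13.0465 · 0.4558 / 0.0400
  = 148.67
Design effect: 2.04 × 148.67 = 303.28.
Adjust for 66% response: 303.28 / 0.66 = 459.51.
Round up → n = 460 per group.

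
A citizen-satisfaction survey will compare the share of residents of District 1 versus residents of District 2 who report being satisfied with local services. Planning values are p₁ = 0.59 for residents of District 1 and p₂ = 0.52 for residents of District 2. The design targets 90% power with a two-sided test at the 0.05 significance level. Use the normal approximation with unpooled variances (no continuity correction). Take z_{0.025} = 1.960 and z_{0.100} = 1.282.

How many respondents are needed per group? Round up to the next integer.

n = 1055 per group

n = (z_{α/2} + z_β)² · [p₁(1−p₁) + p₂(1−p₂)] / (p₁ − p₂)²
  = (1.960 + 1.282)² · (0.59·0.41 + 0.52·0.48) / (0.07)²
  = (3.242)² · (0.2419 + 0.2496) / 0.0049
  = 10.5106 · 0.4915 / 0.0049
  = 1054.27
Round up → n = 1055 per group.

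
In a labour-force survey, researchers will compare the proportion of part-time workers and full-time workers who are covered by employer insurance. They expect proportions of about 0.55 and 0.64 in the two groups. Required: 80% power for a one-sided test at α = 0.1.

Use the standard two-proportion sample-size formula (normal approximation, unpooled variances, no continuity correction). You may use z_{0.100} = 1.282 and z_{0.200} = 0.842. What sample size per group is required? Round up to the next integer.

n = 267 per group

n = (z_α + z_β)² · [p₁(1−p₁) + p₂(1−p₂)] / (p₁ − p₂)²
  = (1.282 + 0.842)² · (0.55·0.45 + 0.64·0.36) / (-0.09)²
  = (2.124)² · (0.2475 + 0.2304) / 0.0081
  = 4.5114 · 0.4779 / 0.0081
  = 266.17
Round up → n = 267 per group.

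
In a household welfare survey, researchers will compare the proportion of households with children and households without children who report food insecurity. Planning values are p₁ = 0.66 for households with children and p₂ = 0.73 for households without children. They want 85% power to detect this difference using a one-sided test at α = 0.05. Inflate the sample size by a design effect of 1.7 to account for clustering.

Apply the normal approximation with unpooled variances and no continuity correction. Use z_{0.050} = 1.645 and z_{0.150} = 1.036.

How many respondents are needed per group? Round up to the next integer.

n = (z_α + z_β)² · [p₁(1−p₁) + p₂(1−p₂)] / (p₁ − p₂)²
  = (1.645 + 1.036)² · (0.66·0.34 + 0.73·0.27) / (-0.07)²
  = (2.681)² · (0.2244 + 0.1971) / 0.0049
  = 7.1878 · 0.4215 / 0.0049
  = 618.29
Design effect: 1.7 × 618.29 = 1051.10.
Round up → n = 1052 per group.

n = 1052 per group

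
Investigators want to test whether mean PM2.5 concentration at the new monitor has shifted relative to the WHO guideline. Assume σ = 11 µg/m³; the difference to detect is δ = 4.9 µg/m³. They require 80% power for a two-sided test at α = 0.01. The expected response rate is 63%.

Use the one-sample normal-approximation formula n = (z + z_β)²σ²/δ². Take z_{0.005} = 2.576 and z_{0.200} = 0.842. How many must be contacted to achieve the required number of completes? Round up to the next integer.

n = (z_{α/2} + z_β)² · σ² / δ²
  = (2.576 + 0.842)² · 11² / 4.9²
  = 11.6827 · 121 / 24.01
  = 58.88
Adjust for 63% response: 58.88 / 0.63 = 93.45.
Round up → n = 94.

n = 94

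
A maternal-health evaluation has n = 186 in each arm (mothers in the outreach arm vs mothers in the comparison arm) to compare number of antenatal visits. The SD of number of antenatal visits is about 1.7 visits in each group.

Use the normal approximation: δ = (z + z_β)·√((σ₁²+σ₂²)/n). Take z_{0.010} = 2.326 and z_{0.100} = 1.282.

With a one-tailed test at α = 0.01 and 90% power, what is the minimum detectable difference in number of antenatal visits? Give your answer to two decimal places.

Minimum detectable difference ≈ 0.64 visits

δ = (z_α + z_β) · √((σ₁²+σ₂²)/n)
  = (2.326 + 1.282) · √(5.78/186)
  = 3.608 · √0.03108
  = 3.608 · 0.1763
  = 0.6360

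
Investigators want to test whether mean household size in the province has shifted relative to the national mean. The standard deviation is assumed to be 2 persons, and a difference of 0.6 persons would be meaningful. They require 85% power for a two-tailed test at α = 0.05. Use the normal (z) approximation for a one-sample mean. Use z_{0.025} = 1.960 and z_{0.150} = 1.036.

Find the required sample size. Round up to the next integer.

n = (z_{α/2} + z_β)² · σ² / δ²
  = (1.960 + 1.036)² · 2² / 0.6²
  = 8.9760 · 4 / 0.36
  = 99.73
Round up → n = 100.

n = 100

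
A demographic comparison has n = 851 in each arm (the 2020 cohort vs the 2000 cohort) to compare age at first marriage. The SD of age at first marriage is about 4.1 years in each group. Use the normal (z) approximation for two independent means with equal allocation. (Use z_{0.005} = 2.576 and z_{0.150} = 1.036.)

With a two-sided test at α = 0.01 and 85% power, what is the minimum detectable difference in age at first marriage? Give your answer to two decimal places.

Minimum detectable difference ≈ 0.72 years

δ = (z_{α/2} + z_β) · √((σ₁²+σ₂²)/n)
  = (2.576 + 1.036) · √(33.62/851)
  = 3.612 · √0.03951
  = 3.612 · 0.1988
  = 0.7179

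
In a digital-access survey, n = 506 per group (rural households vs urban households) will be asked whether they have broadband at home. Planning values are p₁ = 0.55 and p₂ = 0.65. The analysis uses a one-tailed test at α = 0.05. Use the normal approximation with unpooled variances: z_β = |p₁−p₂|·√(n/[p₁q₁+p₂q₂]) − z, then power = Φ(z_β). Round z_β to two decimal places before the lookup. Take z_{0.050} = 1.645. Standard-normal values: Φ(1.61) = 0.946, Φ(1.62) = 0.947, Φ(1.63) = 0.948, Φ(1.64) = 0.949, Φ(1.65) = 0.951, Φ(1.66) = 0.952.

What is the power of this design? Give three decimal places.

z_β = |p₁−p₂|·√(n/[p₁q₁+p₂q₂]) − z_α
    = 0.10 · √(506/0.4750) − 1.645
    = 0.10 · 32.6384 − 1.645
    = 3.2638 − 1.645 = 1.6188 → 1.62
Power = Φ(1.62) = 0.947.

Power ≈ 0.947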